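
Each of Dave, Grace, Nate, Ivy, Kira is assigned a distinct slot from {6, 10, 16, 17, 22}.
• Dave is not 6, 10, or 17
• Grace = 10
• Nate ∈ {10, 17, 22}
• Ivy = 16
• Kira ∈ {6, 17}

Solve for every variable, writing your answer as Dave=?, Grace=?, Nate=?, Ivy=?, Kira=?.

Dave=22, Grace=10, Nate=17, Ivy=16, Kira=6

Grace has just one choice, so Grace = 10. Strike 10 from Nate.
Ivy has just one choice, so Ivy = 16. Strike 16 from Dave.
Dave's domain is down to {22}, so Dave = 22. So Nate can't be 22.
Nate must be 17 (only option left). Eliminate 17 elsewhere: Kira.
Kira's domain is down to {6}, so Kira = 6.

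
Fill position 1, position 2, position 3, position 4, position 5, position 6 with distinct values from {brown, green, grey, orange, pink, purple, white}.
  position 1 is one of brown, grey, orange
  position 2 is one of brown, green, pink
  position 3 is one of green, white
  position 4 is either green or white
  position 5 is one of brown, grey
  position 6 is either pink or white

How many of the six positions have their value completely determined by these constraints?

The 6 variables together cover exactly {brown, green, grey, orange, pink, white} — 6 values for 6 variables — and orange appears only in position 1's list, so position 1 = orange.
The 5 still-open variables draw from only 5 values {brown, green, grey, pink, white}, so each is used; only position 5 can be grey, hence position 5 = grey.
The 4 still-open variables together cover exactly {brown, green, pink, white} — 4 values for 4 variables — and brown appears only in position 2's list, so position 2 = brown.
The 3 still-open variables draw from only 3 values {green, pink, white}, so each is used; only position 6 can be pink, hence position 6 = pink.
Determined: position 1=orange, position 2=brown, position 5=grey, position 6=pink. The other positions each still have more than one consistent value. That makes 4.

4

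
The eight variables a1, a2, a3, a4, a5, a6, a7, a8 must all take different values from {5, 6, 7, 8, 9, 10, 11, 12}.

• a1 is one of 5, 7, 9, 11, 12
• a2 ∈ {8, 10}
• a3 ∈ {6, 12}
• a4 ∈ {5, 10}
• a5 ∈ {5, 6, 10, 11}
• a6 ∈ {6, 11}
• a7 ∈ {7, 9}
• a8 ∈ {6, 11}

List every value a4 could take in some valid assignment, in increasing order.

5, 10

Among the 8 variables, 8 fits only a2 (and all 8 values in {5, 6, 7, 8, 9, 10, 11, 12} must be used), so a2 = 8.
a6 and a8 between them cover only {6, 11} — a naked pair. Remove those values from a1, a3, a5.
a3's domain is down to {12}, so a3 = 12. Remove 12 from a1.
The 2 variables a4 and a5 are confined to {5, 10}, which locks those values in; drop them from a1.
No further eliminations apply; a4 can still be any of 5, 10.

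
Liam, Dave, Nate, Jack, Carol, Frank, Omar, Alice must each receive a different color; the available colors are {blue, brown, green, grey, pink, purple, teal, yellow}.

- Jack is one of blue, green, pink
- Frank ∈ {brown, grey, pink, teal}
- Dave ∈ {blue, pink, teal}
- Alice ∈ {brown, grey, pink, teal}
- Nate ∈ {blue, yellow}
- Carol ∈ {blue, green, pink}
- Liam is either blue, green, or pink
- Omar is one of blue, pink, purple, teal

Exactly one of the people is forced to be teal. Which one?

Dave

The 8 variables together cover exactly {blue, brown, green, grey, pink, purple, teal, yellow} — 8 values for 8 variables — and purple appears only in Omar's list, so Omar = purple.
The 7 still-open variables draw from only 7 values {blue, brown, green, grey, pink, teal, yellow}, so each is used; only Nate can be yellow, hence Nate = yellow.
Liam, Jack, Carol between them cover only {blue, green, pink} — a naked triple. Remove those values from Dave, Frank, Alice.
So teal goes to Dave.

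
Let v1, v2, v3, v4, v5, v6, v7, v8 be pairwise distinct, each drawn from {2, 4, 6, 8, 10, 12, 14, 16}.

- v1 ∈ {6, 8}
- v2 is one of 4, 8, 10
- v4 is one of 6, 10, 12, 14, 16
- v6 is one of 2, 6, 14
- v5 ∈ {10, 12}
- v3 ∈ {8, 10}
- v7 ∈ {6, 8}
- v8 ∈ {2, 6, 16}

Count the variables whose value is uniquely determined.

3

The 8 variables together cover exactly {2, 4, 6, 8, 10, 12, 14, 16} — 8 values for 8 variables — and 4 appears only in v2's list, so v2 = 4.
v1 and v7 between them cover only {6, 8} — a naked pair. Remove those values from v3, v4, v6, v8.
v3's domain is down to {10}, so v3 = 10. Remove 10 from v4, v5.
v5 must be 12 (only option left). Eliminate 12 elsewhere: v4.
Determined: v2=4, v3=10, v5=12. The other variables each still have more than one consistent value. That makes 3.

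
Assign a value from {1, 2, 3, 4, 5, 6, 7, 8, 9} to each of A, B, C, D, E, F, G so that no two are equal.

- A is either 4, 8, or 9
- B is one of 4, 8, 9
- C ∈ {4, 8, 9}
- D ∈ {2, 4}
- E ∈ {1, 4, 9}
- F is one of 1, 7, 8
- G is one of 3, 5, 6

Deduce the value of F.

The 3 variables A, B, C are confined to {4, 8, 9}, which locks those values in; drop them from D, E, F.
That leaves D = 2.
E's domain is down to {1}, so E = 1. Strike 1 from F.
So F = 7.

7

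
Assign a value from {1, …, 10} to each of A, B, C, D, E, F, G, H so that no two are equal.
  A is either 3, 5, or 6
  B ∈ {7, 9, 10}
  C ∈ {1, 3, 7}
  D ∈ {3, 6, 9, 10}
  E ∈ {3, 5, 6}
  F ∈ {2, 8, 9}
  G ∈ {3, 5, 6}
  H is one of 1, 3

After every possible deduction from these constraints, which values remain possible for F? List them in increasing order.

A, E, G share exactly the 3 values {3, 5, 6}; by pigeonhole those values go to them, so strike 3, 5, 6 from C, D, H.
That leaves H = 1. Remove 1 from C.
C's domain is down to {7}, so C = 7. So B can't be 7.
The 2 variables B and D are confined to {9, 10}, which locks those values in; drop them from F.
No further eliminations apply; F can still be any of 2, 8.

2, 8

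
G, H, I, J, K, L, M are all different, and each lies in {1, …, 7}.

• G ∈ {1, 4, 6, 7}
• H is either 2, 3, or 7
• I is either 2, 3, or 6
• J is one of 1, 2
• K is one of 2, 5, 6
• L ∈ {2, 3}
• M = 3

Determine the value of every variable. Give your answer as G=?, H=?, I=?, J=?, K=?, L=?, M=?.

G=4, H=7, I=6, J=1, K=5, L=2, M=3

M's domain is down to {3}, so M = 3. So H, I, L can't be 3.
L's domain is down to {2}, so L = 2. Strike 2 from H, I, J, K.
H's domain is down to {7}, so H = 7. Strike 7 from G.
That leaves I = 6. Remove 6 from G, K.
J has just one choice, so J = 1. Eliminate 1 elsewhere: G.
K's domain is down to {5}, so K = 5.
That leaves G = 4.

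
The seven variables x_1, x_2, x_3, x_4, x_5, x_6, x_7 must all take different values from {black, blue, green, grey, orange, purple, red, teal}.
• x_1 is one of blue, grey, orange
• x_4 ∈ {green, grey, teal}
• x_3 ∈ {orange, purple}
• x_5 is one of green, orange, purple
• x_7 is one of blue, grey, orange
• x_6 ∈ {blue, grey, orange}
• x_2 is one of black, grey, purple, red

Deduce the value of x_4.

teal

x_1, x_6, x_7 between them cover only {blue, grey, orange} — a naked triple. Remove those values from x_2, x_3, x_4, x_5.
x_3's domain is down to {purple}, so x_3 = purple. Eliminate purple elsewhere: x_2, x_5.
x_5 must be green (only option left). Remove green from x_4.
So x_4 = teal.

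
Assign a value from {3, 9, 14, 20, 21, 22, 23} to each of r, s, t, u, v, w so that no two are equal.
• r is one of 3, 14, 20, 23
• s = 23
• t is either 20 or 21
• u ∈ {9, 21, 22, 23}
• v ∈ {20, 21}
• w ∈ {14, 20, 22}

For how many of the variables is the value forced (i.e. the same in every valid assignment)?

1

s must be 23 (only option left). So r, u can't be 23.
t and v between them cover only {20, 21} — a naked pair. Remove those values from r, u, w.
Determined: s=23. The other variables each still have more than one consistent value. That makes 1.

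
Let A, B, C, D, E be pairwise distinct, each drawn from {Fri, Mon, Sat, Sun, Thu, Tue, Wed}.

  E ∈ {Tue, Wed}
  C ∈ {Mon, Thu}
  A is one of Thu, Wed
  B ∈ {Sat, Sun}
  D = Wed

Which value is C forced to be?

D's domain is down to {Wed}, so D = Wed. Remove Wed from A, E.
That leaves E = Tue.
A's domain is down to {Thu}, so A = Thu. Eliminate Thu elsewhere: C.
So C = Mon.

Mon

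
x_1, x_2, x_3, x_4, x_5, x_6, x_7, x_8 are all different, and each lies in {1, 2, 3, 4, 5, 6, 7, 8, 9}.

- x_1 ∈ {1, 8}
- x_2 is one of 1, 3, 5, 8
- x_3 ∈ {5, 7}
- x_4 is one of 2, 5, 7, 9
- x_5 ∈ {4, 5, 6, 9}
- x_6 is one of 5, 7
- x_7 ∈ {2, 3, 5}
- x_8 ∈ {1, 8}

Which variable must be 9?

x_4

The 2 variables x_1 and x_8 are confined to {1, 8}, which locks those values in; drop them from x_2.
x_3 and x_6 between them cover only {5, 7} — a naked pair. Remove those values from x_2, x_4, x_5, x_7.
x_2 has just one choice, so x_2 = 3. So x_7 can't be 3.
That leaves x_7 = 2. Eliminate 2 elsewhere: x_4.
So 9 goes to x_4.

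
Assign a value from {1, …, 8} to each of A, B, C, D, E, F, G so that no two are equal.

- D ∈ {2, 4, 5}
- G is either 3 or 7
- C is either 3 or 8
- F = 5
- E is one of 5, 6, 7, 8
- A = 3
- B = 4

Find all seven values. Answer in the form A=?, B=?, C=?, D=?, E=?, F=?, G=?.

A has just one choice, so A = 3. Remove 3 from C, G.
B has just one choice, so B = 4. Remove 4 from D.
C must be 8 (only option left). Remove 8 from E.
F has just one choice, so F = 5. Eliminate 5 elsewhere: D, E.
That leaves G = 7. Strike 7 from E.
That leaves D = 2.
That leaves E = 6.

A=3, B=4, C=8, D=2, E=6, F=5, G=7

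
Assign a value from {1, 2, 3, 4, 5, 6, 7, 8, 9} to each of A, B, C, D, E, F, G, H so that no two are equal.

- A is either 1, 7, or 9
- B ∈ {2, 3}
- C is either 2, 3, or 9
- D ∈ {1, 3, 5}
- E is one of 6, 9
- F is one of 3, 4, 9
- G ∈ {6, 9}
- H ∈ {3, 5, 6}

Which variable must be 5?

H

The 8 variables together cover exactly {1, 2, 3, 4, 5, 6, 7, 9} — 8 values for 8 variables — and 4 appears only in F's list, so F = 4.
Among the 7 still-open variables, 7 fits only A (and all 7 values in {1, 2, 3, 5, 6, 7, 9} must be used), so A = 7.
The 6 still-open variables draw from only 6 values {1, 2, 3, 5, 6, 9}, so each is used; only D can be 1, hence D = 1.
The 5 still-open variables together cover exactly {2, 3, 5, 6, 9} — 5 values for 5 variables — and 5 appears only in H's list, so H = 5.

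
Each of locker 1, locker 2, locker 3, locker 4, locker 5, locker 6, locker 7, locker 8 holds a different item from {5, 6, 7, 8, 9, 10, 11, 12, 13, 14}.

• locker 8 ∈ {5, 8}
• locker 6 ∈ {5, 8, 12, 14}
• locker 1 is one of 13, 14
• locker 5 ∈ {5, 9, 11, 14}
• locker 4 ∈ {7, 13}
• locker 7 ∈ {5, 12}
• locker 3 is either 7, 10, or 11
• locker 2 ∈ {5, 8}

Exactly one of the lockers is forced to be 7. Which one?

The 2 variables locker 2 and locker 8 are confined to {5, 8}, which locks those values in; drop them from locker 5, locker 6, locker 7.
locker 7 has just one choice, so locker 7 = 12. Eliminate 12 elsewhere: locker 6.
That leaves locker 6 = 14. Remove 14 from locker 1, locker 5.
That leaves locker 1 = 13. Strike 13 from locker 4.
So 7 goes to locker 4.

locker 4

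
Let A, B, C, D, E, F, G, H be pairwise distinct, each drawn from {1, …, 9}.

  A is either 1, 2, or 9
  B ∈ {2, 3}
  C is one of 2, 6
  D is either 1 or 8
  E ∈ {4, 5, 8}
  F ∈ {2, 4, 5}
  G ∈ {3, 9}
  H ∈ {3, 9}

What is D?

8

The 8 variables draw from only 8 values {1, 2, 3, 4, 5, 6, 8, 9}, so each is used; only C can be 6, hence C = 6.
G and H between them cover only {3, 9} — a naked pair. Remove those values from A, B.
B has just one choice, so B = 2. So A, F can't be 2.
A must be 1 (only option left). So D can't be 1.
So D = 8.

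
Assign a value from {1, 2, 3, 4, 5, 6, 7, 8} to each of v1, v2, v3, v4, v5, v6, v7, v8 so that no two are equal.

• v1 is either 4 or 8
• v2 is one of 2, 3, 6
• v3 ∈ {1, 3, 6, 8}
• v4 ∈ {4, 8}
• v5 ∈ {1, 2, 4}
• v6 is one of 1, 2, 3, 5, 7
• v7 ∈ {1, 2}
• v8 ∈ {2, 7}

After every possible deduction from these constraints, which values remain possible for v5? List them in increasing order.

1, 2

The 8 variables together cover exactly {1, 2, 3, 4, 5, 6, 7, 8} — 8 values for 8 variables — and 5 appears only in v6's list, so v6 = 5.
The 7 still-open variables together cover exactly {1, 2, 3, 4, 6, 7, 8} — 7 values for 7 variables — and 7 appears only in v8's list, so v8 = 7.
v1 and v4 share exactly the 2 values {4, 8}; by pigeonhole those values go to them, so strike 4, 8 from v3, v5.
v5 and v7 between them cover only {1, 2} — a naked pair. Remove those values from v2, v3.
No further eliminations apply; v5 can still be any of 1, 2.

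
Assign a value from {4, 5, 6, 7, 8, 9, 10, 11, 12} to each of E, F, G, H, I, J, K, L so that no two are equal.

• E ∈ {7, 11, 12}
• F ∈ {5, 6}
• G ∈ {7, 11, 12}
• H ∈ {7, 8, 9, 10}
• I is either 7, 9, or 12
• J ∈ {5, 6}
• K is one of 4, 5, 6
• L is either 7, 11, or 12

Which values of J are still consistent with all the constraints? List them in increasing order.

5, 6

F and J between them cover only {5, 6} — a naked pair. Remove those values from K.
K must be 4 (only option left).
The 3 variables E, G, L are confined to {7, 11, 12}, which locks those values in; drop them from H, I.
I must be 9 (only option left). Eliminate 9 elsewhere: H.
No further eliminations apply; J can still be any of 5, 6.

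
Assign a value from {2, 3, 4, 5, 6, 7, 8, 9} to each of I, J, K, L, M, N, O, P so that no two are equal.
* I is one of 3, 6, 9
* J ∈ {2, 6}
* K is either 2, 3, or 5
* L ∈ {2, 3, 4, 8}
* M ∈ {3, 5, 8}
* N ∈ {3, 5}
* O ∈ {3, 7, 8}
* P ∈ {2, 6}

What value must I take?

Among the 8 variables, 4 fits only L (and all 8 values in {2, 3, 4, 5, 6, 7, 8, 9} must be used), so L = 4.
The 7 still-open variables together cover exactly {2, 3, 5, 6, 7, 8, 9} — 7 values for 7 variables — and 7 appears only in O's list, so O = 7.
The 6 still-open variables together cover exactly {2, 3, 5, 6, 8, 9} — 6 values for 6 variables — and 8 appears only in M's list, so M = 8.
Among the 5 still-open variables, 9 fits only I (and all 5 values in {2, 3, 5, 6, 9} must be used), so I = 9.

9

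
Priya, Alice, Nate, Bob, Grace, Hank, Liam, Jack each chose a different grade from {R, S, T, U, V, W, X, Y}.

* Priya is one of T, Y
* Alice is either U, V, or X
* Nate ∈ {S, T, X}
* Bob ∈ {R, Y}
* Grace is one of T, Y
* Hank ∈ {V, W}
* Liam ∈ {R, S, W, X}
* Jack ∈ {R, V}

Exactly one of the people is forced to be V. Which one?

Jack

The 8 variables together cover exactly {R, S, T, U, V, W, X, Y} — 8 values for 8 variables — and U appears only in Alice's list, so Alice = U.
Priya and Grace share exactly the 2 values {T, Y}; by pigeonhole those values go to them, so strike T, Y from Nate, Bob.
Bob's domain is down to {R}, so Bob = R. So Liam, Jack can't be R.
So V goes to Jack.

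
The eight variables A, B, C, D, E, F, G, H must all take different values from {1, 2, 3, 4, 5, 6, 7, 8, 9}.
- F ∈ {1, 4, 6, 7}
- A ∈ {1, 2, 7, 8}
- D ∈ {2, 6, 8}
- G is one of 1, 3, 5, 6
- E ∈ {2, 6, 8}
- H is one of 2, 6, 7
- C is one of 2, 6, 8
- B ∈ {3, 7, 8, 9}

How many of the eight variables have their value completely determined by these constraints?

3

The 3 variables C, D, E are confined to {2, 6, 8}, which locks those values in; drop them from A, B, F, G, H.
H has just one choice, so H = 7. Strike 7 from A, B, F.
That leaves A = 1. Remove 1 from F, G.
F's domain is down to {4}, so F = 4.
Determined: A=1, F=4, H=7. The other variables each still have more than one consistent value. That makes 3.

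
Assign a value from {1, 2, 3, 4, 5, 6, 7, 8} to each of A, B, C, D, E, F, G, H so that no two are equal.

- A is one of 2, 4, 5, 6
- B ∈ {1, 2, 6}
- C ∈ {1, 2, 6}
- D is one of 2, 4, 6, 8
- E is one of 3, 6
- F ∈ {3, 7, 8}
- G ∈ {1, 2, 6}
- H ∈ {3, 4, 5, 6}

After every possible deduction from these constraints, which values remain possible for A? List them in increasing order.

Among the 8 variables, 7 fits only F (and all 8 values in {1, 2, 3, 4, 5, 6, 7, 8} must be used), so F = 7.
Among the 7 still-open variables, 8 fits only D (and all 7 values in {1, 2, 3, 4, 5, 6, 8} must be used), so D = 8.
B, C, G share exactly the 3 values {1, 2, 6}; by pigeonhole those values go to them, so strike 1, 2, 6 from A, E, H.
E's domain is down to {3}, so E = 3. Remove 3 from H.
No further eliminations apply; A can still be any of 4, 5.

4, 5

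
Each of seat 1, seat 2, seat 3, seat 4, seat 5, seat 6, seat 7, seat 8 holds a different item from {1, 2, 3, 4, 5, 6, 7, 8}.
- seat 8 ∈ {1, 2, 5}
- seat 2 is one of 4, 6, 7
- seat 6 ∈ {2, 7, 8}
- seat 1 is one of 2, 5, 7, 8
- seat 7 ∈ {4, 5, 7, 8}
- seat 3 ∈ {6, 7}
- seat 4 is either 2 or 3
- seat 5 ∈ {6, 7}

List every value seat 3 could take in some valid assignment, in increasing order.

6, 7

The 8 variables together cover exactly {1, 2, 3, 4, 5, 6, 7, 8} — 8 values for 8 variables — and 1 appears only in seat 8's list, so seat 8 = 1.
The 7 still-open variables together cover exactly {2, 3, 4, 5, 6, 7, 8} — 7 values for 7 variables — and 3 appears only in seat 4's list, so seat 4 = 3.
seat 3 and seat 5 between them cover only {6, 7} — a naked pair. Remove those values from seat 1, seat 2, seat 6, seat 7.
That leaves seat 2 = 4. Eliminate 4 elsewhere: seat 7.
No further eliminations apply; seat 3 can still be any of 6, 7.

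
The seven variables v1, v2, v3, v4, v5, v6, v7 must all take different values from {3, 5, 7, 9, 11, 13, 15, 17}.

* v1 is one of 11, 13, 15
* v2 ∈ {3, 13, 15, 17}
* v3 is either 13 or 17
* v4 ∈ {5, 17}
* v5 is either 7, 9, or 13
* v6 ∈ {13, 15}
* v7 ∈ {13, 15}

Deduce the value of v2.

3

v6 and v7 share exactly the 2 values {13, 15}; by pigeonhole those values go to them, so strike 13, 15 from v1, v2, v3, v5.
v1's domain is down to {11}, so v1 = 11.
v3 must be 17 (only option left). Remove 17 from v2, v4.
So v2 = 3.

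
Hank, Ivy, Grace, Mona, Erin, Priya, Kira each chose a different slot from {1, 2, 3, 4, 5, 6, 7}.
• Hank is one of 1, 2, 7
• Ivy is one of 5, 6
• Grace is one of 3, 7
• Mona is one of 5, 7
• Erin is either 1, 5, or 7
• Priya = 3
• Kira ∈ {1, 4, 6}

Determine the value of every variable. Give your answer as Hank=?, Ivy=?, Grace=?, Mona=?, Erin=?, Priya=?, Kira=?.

Priya's domain is down to {3}, so Priya = 3. So Grace can't be 3.
Grace's domain is down to {7}, so Grace = 7. Remove 7 from Hank, Mona, Erin.
Mona's domain is down to {5}, so Mona = 5. Remove 5 from Ivy, Erin.
Erin's domain is down to {1}, so Erin = 1. So Hank, Kira can't be 1.
That leaves Hank = 2.
Ivy has just one choice, so Ivy = 6. Strike 6 from Kira.
Kira has just one choice, so Kira = 4.

Hank=2, Ivy=6, Grace=7, Mona=5, Erin=1, Priya=3, Kira=4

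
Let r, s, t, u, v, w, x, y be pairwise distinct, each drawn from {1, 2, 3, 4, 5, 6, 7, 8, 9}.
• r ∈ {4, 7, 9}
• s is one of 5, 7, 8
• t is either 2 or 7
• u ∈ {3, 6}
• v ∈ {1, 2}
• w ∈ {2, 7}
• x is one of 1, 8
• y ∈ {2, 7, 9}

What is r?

4

The 2 variables t and w are confined to {2, 7}, which locks those values in; drop them from r, s, v, y.
v's domain is down to {1}, so v = 1. Strike 1 from x.
x's domain is down to {8}, so x = 8. Remove 8 from s.
y must be 9 (only option left). Strike 9 from r.
So r = 4.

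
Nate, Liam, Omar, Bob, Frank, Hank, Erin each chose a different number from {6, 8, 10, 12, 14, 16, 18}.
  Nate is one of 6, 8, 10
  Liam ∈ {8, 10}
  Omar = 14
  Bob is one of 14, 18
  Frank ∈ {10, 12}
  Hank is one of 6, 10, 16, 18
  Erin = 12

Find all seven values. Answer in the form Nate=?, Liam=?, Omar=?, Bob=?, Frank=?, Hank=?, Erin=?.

Nate=6, Liam=8, Omar=14, Bob=18, Frank=10, Hank=16, Erin=12

Omar has just one choice, so Omar = 14. So Bob can't be 14.
That leaves Bob = 18. Eliminate 18 elsewhere: Hank.
Erin must be 12 (only option left). Remove 12 from Frank.
Frank must be 10 (only option left). Strike 10 from Nate, Liam, Hank.
Liam has just one choice, so Liam = 8. Remove 8 from Nate.
That leaves Nate = 6. Remove 6 from Hank.
Hank has just one choice, so Hank = 16.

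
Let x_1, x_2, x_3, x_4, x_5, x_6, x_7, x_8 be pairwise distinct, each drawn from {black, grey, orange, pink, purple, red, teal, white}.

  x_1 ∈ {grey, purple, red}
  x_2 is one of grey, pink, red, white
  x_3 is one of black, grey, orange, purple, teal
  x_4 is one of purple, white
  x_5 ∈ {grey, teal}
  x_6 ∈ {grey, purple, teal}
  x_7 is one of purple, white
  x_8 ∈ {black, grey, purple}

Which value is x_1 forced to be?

Among the 8 variables, orange fits only x_3 (and all 8 values in {black, grey, orange, pink, purple, red, teal, white} must be used), so x_3 = orange.
Among the 7 still-open variables, black fits only x_8 (and all 7 values in {black, grey, pink, purple, red, teal, white} must be used), so x_8 = black.
The 6 still-open variables draw from only 6 values {grey, pink, purple, red, teal, white}, so each is used; only x_2 can be pink, hence x_2 = pink.
The 5 still-open variables together cover exactly {grey, purple, red, teal, white} — 5 values for 5 variables — and red appears only in x_1's list, so x_1 = red.

red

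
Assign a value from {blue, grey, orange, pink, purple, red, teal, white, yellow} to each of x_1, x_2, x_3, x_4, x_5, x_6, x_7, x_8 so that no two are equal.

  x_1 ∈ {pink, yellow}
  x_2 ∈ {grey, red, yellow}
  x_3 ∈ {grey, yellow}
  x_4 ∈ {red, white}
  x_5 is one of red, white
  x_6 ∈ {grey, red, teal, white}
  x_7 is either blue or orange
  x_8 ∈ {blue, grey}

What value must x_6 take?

Among the 8 variables, orange fits only x_7 (and all 8 values in {blue, grey, orange, pink, red, teal, white, yellow} must be used), so x_7 = orange.
The 7 still-open variables together cover exactly {blue, grey, pink, red, teal, white, yellow} — 7 values for 7 variables — and blue appears only in x_8's list, so x_8 = blue.
The 6 still-open variables together cover exactly {grey, pink, red, teal, white, yellow} — 6 values for 6 variables — and pink appears only in x_1's list, so x_1 = pink.
The 5 still-open variables draw from only 5 values {grey, red, teal, white, yellow}, so each is used; only x_6 can be teal, hence x_6 = teal.

teal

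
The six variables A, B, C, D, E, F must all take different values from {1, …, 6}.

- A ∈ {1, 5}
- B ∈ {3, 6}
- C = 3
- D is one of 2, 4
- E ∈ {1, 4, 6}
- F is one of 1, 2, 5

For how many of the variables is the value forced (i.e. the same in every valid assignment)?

2

C must be 3 (only option left). Remove 3 from B.
B's domain is down to {6}, so B = 6. Eliminate 6 elsewhere: E.
Determined: B=6, C=3. The other variables each still have more than one consistent value. That makes 2.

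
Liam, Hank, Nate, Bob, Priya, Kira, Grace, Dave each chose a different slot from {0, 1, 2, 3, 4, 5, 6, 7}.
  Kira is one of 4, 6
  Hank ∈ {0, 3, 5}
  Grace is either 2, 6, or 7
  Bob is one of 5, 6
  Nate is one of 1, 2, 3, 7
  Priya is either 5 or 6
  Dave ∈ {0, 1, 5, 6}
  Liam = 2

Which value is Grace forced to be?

7

Liam must be 2 (only option left). So Nate, Grace can't be 2.
The 7 still-open variables together cover exactly {0, 1, 3, 4, 5, 6, 7} — 7 values for 7 variables — and 4 appears only in Kira's list, so Kira = 4.
Bob and Priya share exactly the 2 values {5, 6}; by pigeonhole those values go to them, so strike 5, 6 from Hank, Grace, Dave.
So Grace = 7.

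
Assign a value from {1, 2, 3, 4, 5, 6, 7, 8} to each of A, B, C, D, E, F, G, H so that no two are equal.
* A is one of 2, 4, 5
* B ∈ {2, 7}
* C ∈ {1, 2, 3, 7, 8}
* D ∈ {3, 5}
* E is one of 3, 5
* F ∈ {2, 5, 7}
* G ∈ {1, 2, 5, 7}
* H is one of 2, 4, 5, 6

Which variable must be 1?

G

The 8 variables draw from only 8 values {1, 2, 3, 4, 5, 6, 7, 8}, so each is used; only H can be 6, hence H = 6.
The 7 still-open variables together cover exactly {1, 2, 3, 4, 5, 7, 8} — 7 values for 7 variables — and 4 appears only in A's list, so A = 4.
The 6 still-open variables draw from only 6 values {1, 2, 3, 5, 7, 8}, so each is used; only C can be 8, hence C = 8.
The 5 still-open variables together cover exactly {1, 2, 3, 5, 7} — 5 values for 5 variables — and 1 appears only in G's list, so G = 1.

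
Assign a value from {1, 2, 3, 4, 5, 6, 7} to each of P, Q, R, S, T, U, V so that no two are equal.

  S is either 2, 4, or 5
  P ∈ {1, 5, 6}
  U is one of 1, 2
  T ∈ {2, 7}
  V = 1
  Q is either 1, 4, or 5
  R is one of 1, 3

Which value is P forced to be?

6

V must be 1 (only option left). Strike 1 from P, Q, R, U.
That leaves R = 3.
That leaves U = 2. Remove 2 from S, T.
T has just one choice, so T = 7.
The 3 still-open variables together cover exactly {4, 5, 6} — 3 values for 3 variables — and 6 appears only in P's list, so P = 6.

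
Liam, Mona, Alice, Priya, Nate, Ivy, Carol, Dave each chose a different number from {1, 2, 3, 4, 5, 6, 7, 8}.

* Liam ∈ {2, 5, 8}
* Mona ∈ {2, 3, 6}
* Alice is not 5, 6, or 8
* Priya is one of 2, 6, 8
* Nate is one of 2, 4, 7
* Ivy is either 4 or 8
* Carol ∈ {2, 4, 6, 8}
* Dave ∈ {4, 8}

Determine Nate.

7

Among the 8 variables, 1 fits only Alice (and all 8 values in {1, 2, 3, 4, 5, 6, 7, 8} must be used), so Alice = 1.
Among the 7 still-open variables, 3 fits only Mona (and all 7 values in {2, 3, 4, 5, 6, 7, 8} must be used), so Mona = 3.
Among the 6 still-open variables, 5 fits only Liam (and all 6 values in {2, 4, 5, 6, 7, 8} must be used), so Liam = 5.
Among the 5 still-open variables, 7 fits only Nate (and all 5 values in {2, 4, 6, 7, 8} must be used), so Nate = 7.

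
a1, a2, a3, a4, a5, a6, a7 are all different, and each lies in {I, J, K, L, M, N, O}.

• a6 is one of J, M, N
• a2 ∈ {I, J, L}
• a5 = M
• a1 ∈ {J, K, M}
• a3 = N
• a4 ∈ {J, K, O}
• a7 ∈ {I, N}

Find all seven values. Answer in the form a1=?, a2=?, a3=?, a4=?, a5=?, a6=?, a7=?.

a3 must be N (only option left). So a6, a7 can't be N.
a5's domain is down to {M}, so a5 = M. Strike M from a1, a6.
a6 must be J (only option left). So a1, a2, a4 can't be J.
That leaves a7 = I. Eliminate I elsewhere: a2.
a1 must be K (only option left). So a4 can't be K.
a2 must be L (only option left).
That leaves a4 = O.

a1=K, a2=L, a3=N, a4=O, a5=M, a6=J, a7=I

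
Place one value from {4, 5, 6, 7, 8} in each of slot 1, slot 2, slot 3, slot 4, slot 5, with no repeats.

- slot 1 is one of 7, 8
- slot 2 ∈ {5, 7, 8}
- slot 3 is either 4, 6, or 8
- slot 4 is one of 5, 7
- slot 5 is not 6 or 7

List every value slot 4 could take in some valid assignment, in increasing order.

Among the 5 variables, 6 fits only slot 3 (and all 5 values in {4, 5, 6, 7, 8} must be used), so slot 3 = 6.
The 4 still-open variables together cover exactly {4, 5, 7, 8} — 4 values for 4 variables — and 4 appears only in slot 5's list, so slot 5 = 4.
No further eliminations apply; slot 4 can still be any of 5, 7.

5, 7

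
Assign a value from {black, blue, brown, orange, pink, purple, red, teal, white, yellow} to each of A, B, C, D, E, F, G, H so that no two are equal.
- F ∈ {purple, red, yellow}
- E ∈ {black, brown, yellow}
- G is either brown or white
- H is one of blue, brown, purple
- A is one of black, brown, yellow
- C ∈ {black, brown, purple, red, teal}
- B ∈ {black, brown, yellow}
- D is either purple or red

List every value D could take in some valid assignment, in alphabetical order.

purple, red

The 8 variables draw from only 8 values {black, blue, brown, purple, red, teal, white, yellow}, so each is used; only H can be blue, hence H = blue.
The 7 still-open variables together cover exactly {black, brown, purple, red, teal, white, yellow} — 7 values for 7 variables — and teal appears only in C's list, so C = teal.
Among the 6 still-open variables, white fits only G (and all 6 values in {black, brown, purple, red, white, yellow} must be used), so G = white.
A, B, E share exactly the 3 values {black, brown, yellow}; by pigeonhole those values go to them, so strike black, brown, yellow from F.
No further eliminations apply; D can still be any of purple, red.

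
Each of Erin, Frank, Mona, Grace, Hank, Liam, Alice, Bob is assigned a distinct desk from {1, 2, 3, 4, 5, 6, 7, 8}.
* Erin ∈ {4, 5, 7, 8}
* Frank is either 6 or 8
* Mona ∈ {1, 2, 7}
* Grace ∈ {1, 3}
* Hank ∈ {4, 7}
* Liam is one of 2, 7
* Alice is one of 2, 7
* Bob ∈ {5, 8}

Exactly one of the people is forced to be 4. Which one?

Hank

Among the 8 variables, 3 fits only Grace (and all 8 values in {1, 2, 3, 4, 5, 6, 7, 8} must be used), so Grace = 3.
The 7 still-open variables draw from only 7 values {1, 2, 4, 5, 6, 7, 8}, so each is used; only Mona can be 1, hence Mona = 1.
The 6 still-open variables draw from only 6 values {2, 4, 5, 6, 7, 8}, so each is used; only Frank can be 6, hence Frank = 6.
Liam and Alice between them cover only {2, 7} — a naked pair. Remove those values from Erin, Hank.
So 4 goes to Hank.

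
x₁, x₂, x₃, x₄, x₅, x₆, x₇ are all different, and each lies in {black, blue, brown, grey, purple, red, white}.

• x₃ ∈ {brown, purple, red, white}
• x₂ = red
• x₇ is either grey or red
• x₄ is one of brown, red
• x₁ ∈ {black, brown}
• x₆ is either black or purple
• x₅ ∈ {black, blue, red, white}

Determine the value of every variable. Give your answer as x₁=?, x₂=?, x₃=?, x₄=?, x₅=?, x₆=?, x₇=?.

x₁=black, x₂=red, x₃=white, x₄=brown, x₅=blue, x₆=purple, x₇=grey

x₂'s domain is down to {red}, so x₂ = red. So x₃, x₄, x₅, x₇ can't be red.
x₄ must be brown (only option left). Strike brown from x₁, x₃.
x₇ must be grey (only option left).
That leaves x₁ = black. Remove black from x₅, x₆.
x₆ must be purple (only option left). Eliminate purple elsewhere: x₃.
That leaves x₃ = white. Eliminate white elsewhere: x₅.
x₅'s domain is down to {blue}, so x₅ = blue.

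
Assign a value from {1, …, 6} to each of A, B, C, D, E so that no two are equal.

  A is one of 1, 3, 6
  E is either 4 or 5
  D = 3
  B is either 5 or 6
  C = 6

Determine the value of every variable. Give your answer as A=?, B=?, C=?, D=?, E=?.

C's domain is down to {6}, so C = 6. Remove 6 from A, B.
D's domain is down to {3}, so D = 3. Eliminate 3 elsewhere: A.
A must be 1 (only option left).
B's domain is down to {5}, so B = 5. Strike 5 from E.
E must be 4 (only option left).

A=1, B=5, C=6, D=3, E=4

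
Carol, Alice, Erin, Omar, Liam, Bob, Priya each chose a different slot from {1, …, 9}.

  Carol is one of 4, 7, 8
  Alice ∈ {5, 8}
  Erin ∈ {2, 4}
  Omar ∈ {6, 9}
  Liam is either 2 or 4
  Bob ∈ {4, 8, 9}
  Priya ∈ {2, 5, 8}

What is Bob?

9

The 7 variables together cover exactly {2, 4, 5, 6, 7, 8, 9} — 7 values for 7 variables — and 6 appears only in Omar's list, so Omar = 6.
The 6 still-open variables draw from only 6 values {2, 4, 5, 7, 8, 9}, so each is used; only Carol can be 7, hence Carol = 7.
The 5 still-open variables together cover exactly {2, 4, 5, 8, 9} — 5 values for 5 variables — and 9 appears only in Bob's list, so Bob = 9.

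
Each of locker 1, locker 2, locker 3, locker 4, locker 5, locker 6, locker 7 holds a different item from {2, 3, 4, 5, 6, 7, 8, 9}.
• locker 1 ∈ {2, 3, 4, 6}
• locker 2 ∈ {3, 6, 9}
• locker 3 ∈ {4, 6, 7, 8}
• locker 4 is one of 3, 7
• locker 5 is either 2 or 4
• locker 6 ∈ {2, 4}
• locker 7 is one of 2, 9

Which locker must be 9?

The 7 variables draw from only 7 values {2, 3, 4, 6, 7, 8, 9}, so each is used; only locker 3 can be 8, hence locker 3 = 8.
The 6 still-open variables together cover exactly {2, 3, 4, 6, 7, 9} — 6 values for 6 variables — and 7 appears only in locker 4's list, so locker 4 = 7.
locker 5 and locker 6 share exactly the 2 values {2, 4}; by pigeonhole those values go to them, so strike 2, 4 from locker 1, locker 7.
So 9 goes to locker 7.

locker 7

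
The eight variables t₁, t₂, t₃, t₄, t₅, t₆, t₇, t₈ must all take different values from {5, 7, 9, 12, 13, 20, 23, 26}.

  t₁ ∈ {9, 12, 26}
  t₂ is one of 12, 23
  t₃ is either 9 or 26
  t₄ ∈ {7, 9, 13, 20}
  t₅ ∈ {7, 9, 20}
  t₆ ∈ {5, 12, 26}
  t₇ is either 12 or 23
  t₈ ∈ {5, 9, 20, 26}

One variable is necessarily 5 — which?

Among the 8 variables, 13 fits only t₄ (and all 8 values in {5, 7, 9, 12, 13, 20, 23, 26} must be used), so t₄ = 13.
Among the 7 still-open variables, 7 fits only t₅ (and all 7 values in {5, 7, 9, 12, 20, 23, 26} must be used), so t₅ = 7.
The 6 still-open variables together cover exactly {5, 9, 12, 20, 23, 26} — 6 values for 6 variables — and 20 appears only in t₈'s list, so t₈ = 20.
The 5 still-open variables draw from only 5 values {5, 9, 12, 23, 26}, so each is used; only t₆ can be 5, hence t₆ = 5.

t₆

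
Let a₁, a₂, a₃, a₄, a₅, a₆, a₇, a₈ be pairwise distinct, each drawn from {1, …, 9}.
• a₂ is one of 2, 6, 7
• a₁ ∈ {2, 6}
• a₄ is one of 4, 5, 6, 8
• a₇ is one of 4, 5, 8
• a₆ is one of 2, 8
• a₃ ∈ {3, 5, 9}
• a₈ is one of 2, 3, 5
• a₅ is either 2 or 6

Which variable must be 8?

The 8 variables draw from only 8 values {2, 3, 4, 5, 6, 7, 8, 9}, so each is used; only a₂ can be 7, hence a₂ = 7.
The 7 still-open variables together cover exactly {2, 3, 4, 5, 6, 8, 9} — 7 values for 7 variables — and 9 appears only in a₃'s list, so a₃ = 9.
Among the 6 still-open variables, 3 fits only a₈ (and all 6 values in {2, 3, 4, 5, 6, 8} must be used), so a₈ = 3.
a₁ and a₅ share exactly the 2 values {2, 6}; by pigeonhole those values go to them, so strike 2, 6 from a₄, a₆.
So 8 goes to a₆.

a₆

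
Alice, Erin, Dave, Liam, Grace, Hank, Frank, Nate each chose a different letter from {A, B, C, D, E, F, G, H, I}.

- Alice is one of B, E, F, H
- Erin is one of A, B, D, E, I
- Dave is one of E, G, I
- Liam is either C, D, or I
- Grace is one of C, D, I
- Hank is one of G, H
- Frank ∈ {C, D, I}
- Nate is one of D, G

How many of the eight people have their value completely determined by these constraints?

3

Liam, Grace, Frank share exactly the 3 values {C, D, I}; by pigeonhole those values go to them, so strike C, D, I from Erin, Dave, Nate.
That leaves Nate = G. Strike G from Dave, Hank.
Dave must be E (only option left). Remove E from Alice, Erin.
Hank has just one choice, so Hank = H. Remove H from Alice.
Determined: Dave=E, Hank=H, Nate=G. The other people each still have more than one consistent value. That makes 3.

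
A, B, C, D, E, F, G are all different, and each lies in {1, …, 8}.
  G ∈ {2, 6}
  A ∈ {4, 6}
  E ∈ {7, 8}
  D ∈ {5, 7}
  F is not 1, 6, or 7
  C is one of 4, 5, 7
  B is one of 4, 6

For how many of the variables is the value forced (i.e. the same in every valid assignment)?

The 7 variables draw from only 7 values {2, 3, 4, 5, 6, 7, 8}, so each is used; only F can be 3, hence F = 3.
The 6 still-open variables draw from only 6 values {2, 4, 5, 6, 7, 8}, so each is used; only G can be 2, hence G = 2.
Among the 5 still-open variables, 8 fits only E (and all 5 values in {4, 5, 6, 7, 8} must be used), so E = 8.
A and B between them cover only {4, 6} — a naked pair. Remove those values from C.
Determined: E=8, F=3, G=2. The other variables each still have more than one consistent value. That makes 3.

3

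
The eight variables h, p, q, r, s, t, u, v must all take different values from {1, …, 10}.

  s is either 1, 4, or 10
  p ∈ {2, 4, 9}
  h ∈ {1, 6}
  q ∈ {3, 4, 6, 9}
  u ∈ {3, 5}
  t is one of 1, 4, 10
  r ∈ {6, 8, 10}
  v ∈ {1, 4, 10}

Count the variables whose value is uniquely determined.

2

s, t, v between them cover only {1, 4, 10} — a naked triple. Remove those values from h, p, q, r.
That leaves h = 6. Remove 6 from q, r.
r's domain is down to {8}, so r = 8.
Determined: h=6, r=8. The other variables each still have more than one consistent value. That makes 2.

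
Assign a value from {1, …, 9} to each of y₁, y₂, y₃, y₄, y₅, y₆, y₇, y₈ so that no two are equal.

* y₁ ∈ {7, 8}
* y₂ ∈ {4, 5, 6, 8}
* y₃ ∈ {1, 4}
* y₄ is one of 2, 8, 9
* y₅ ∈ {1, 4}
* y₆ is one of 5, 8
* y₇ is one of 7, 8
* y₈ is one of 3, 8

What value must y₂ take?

6

y₁ and y₇ between them cover only {7, 8} — a naked pair. Remove those values from y₂, y₄, y₆, y₈.
y₆ must be 5 (only option left). So y₂ can't be 5.
y₈ has just one choice, so y₈ = 3.
y₃ and y₅ between them cover only {1, 4} — a naked pair. Remove those values from y₂.
So y₂ = 6.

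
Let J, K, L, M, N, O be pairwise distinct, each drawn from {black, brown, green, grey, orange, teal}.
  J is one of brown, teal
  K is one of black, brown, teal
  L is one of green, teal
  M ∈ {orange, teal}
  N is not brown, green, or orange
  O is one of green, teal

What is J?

The 6 variables draw from only 6 values {black, brown, green, grey, orange, teal}, so each is used; only N can be grey, hence N = grey.
The 5 still-open variables draw from only 5 values {black, brown, green, orange, teal}, so each is used; only K can be black, hence K = black.
The 4 still-open variables draw from only 4 values {brown, green, orange, teal}, so each is used; only J can be brown, hence J = brown.

brown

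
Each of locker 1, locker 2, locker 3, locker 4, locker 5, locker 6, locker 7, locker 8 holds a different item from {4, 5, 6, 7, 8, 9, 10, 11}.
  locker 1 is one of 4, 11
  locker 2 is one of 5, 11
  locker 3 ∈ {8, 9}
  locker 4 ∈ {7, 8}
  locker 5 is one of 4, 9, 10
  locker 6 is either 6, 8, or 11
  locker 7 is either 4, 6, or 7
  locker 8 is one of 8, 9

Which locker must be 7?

The 8 variables draw from only 8 values {4, 5, 6, 7, 8, 9, 10, 11}, so each is used; only locker 2 can be 5, hence locker 2 = 5.
Among the 7 still-open variables, 10 fits only locker 5 (and all 7 values in {4, 6, 7, 8, 9, 10, 11} must be used), so locker 5 = 10.
The 2 variables locker 3 and locker 8 are confined to {8, 9}, which locks those values in; drop them from locker 4, locker 6.
So 7 goes to locker 4.

locker 4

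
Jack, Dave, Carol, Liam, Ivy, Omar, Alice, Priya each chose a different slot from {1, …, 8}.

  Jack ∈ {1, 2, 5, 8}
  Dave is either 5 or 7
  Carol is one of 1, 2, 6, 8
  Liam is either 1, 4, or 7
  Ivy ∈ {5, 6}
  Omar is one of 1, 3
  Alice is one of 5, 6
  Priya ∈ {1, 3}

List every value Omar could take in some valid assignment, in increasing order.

Among the 8 variables, 4 fits only Liam (and all 8 values in {1, 2, 3, 4, 5, 6, 7, 8} must be used), so Liam = 4.
Among the 7 still-open variables, 7 fits only Dave (and all 7 values in {1, 2, 3, 5, 6, 7, 8} must be used), so Dave = 7.
Ivy and Alice share exactly the 2 values {5, 6}; by pigeonhole those values go to them, so strike 5, 6 from Jack, Carol.
Omar and Priya share exactly the 2 values {1, 3}; by pigeonhole those values go to them, so strike 1, 3 from Jack, Carol.
No further eliminations apply; Omar can still be any of 1, 3.

1, 3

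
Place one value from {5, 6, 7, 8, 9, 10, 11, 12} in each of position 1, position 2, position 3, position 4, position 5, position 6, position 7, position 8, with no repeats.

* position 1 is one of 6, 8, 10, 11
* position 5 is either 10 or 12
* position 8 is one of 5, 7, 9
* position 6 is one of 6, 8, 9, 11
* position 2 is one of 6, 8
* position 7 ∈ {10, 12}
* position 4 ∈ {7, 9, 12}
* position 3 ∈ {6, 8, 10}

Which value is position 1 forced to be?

The 8 variables draw from only 8 values {5, 6, 7, 8, 9, 10, 11, 12}, so each is used; only position 8 can be 5, hence position 8 = 5.
The 7 still-open variables together cover exactly {6, 7, 8, 9, 10, 11, 12} — 7 values for 7 variables — and 7 appears only in position 4's list, so position 4 = 7.
The 6 still-open variables draw from only 6 values {6, 8, 9, 10, 11, 12}, so each is used; only position 6 can be 9, hence position 6 = 9.
The 5 still-open variables together cover exactly {6, 8, 10, 11, 12} — 5 values for 5 variables — and 11 appears only in position 1's list, so position 1 = 11.

11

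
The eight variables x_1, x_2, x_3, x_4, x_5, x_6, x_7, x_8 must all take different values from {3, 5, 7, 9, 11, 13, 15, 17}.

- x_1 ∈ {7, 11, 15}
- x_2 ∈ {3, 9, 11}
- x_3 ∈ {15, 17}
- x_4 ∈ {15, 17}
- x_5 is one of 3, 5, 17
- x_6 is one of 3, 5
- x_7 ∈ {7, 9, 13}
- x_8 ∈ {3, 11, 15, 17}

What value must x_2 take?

9

Among the 8 variables, 13 fits only x_7 (and all 8 values in {3, 5, 7, 9, 11, 13, 15, 17} must be used), so x_7 = 13.
The 7 still-open variables together cover exactly {3, 5, 7, 9, 11, 15, 17} — 7 values for 7 variables — and 7 appears only in x_1's list, so x_1 = 7.
The 6 still-open variables together cover exactly {3, 5, 9, 11, 15, 17} — 6 values for 6 variables — and 9 appears only in x_2's list, so x_2 = 9.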